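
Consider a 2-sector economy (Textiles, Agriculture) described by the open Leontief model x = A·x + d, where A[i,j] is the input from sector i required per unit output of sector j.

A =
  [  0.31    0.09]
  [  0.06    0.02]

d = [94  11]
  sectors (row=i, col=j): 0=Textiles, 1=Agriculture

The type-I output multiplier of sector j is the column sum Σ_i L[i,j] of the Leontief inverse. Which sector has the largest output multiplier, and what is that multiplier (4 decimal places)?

Form M = I − A:
  [  0.69   -0.09]
  [ -0.06    0.98]
Leontief inverse L = M⁻¹:
  [  1.4609    0.1342]
  [  0.0894    1.0286]
Total output x = L · d:
  x_0 = 1.4609·94 + 0.1342·11 = 138.8044
  x_1 = 0.0894·94 + 1.0286·11 = 19.7227
Output multipliers (column sums of L):
  Textiles: 1.5504
  Agriculture: 1.1628

Textiles (1.5504)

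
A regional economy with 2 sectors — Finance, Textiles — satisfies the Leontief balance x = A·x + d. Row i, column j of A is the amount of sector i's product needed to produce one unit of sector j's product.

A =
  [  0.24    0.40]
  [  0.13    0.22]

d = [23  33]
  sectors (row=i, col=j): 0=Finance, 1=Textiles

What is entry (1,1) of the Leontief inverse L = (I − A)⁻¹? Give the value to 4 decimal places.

Form M = I − A:
  [  0.76   -0.40]
  [ -0.13    0.78]
Leontief inverse L = M⁻¹:
  [  1.4423    0.7396]
  [  0.2404    1.4053]
Total output x = L · d:
  x_0 = 1.4423·23 + 0.7396·33 = 57.5814
  x_1 = 0.2404·23 + 1.4053·33 = 51.9046

L[1,1] = 1.4053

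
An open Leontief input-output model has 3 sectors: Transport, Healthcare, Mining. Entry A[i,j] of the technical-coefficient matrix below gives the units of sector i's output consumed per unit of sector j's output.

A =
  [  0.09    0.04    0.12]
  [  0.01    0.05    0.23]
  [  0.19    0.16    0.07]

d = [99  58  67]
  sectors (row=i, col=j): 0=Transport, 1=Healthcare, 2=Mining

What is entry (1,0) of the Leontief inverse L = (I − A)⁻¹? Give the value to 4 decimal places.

Form M = I − A:
  [  0.91   -0.04   -0.12]
  [ -0.01    0.95   -0.23]
  [ -0.19   -0.16    0.93]
Leontief inverse L = M⁻¹:
  [  1.1342    0.0756    0.1650]
  [  0.0710    1.1031    0.2820]
  [  0.2439    0.2052    1.1575]
Total output x = L · d:
  x_0 = 1.1342·99 + 0.0756·58 + 0.1650·67 = 127.7237
  x_1 = 0.0710·99 + 1.1031·58 + 0.2820·67 = 89.9012
  x_2 = 0.2439·99 + 0.2052·58 + 1.1575·67 = 113.6040

L[1,0] = 0.0710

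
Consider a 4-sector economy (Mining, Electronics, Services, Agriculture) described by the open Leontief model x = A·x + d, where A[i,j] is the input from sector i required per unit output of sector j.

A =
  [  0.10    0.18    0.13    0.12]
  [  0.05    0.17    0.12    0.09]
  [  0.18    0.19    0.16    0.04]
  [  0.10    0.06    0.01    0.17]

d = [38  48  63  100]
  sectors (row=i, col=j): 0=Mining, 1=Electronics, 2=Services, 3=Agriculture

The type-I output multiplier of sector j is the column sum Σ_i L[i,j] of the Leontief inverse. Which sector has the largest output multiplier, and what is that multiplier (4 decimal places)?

Electronics (2.1312)

Form M = I − A:
  [  0.90   -0.18   -0.13   -0.12]
  [ -0.05    0.83   -0.12   -0.09]
  [ -0.18   -0.19    0.84   -0.04]
  [ -0.10   -0.06   -0.01    0.83]
Leontief inverse L = M⁻¹:
  [  1.2012    0.3304    0.2357    0.2208]
  [  0.1321    1.2931    0.2072    0.1693]
  [  0.2948    0.3699    1.2907    0.1449]
  [  0.1578    0.1377    0.0589    1.2454]
Total output x = L · d:
  x_0 = 1.2012·38 + 0.3304·48 + 0.2357·63 + 0.2208·100 = 98.4392
  x_1 = 0.1321·38 + 1.2931·48 + 0.2072·63 + 0.1693·100 = 97.0731
  x_2 = 0.2948·38 + 0.3699·48 + 1.2907·63 + 0.1449·100 = 124.7589
  x_3 = 0.1578·38 + 0.1377·48 + 0.0589·63 + 1.2454·100 = 140.8625
Output multipliers (column sums of L):
  Mining: 1.7858
  Electronics: 2.1312
  Services: 1.7925
  Agriculture: 1.7805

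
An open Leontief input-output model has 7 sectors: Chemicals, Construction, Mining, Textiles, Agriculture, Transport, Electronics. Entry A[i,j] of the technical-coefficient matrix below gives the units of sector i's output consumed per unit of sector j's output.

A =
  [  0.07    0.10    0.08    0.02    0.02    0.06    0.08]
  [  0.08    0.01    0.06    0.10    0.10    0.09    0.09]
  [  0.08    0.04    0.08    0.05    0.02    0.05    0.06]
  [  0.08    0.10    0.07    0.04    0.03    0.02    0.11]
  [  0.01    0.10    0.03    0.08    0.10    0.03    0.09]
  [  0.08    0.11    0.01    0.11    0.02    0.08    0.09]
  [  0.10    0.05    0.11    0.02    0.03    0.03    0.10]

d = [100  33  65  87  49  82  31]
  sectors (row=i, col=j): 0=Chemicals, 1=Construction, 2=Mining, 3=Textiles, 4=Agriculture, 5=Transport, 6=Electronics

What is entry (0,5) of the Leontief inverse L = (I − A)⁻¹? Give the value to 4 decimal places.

L[0,5] = 0.1038

Form M = I − A:
  [  0.93   -0.10   -0.08   -0.02   -0.02   -0.06   -0.08]
  [ -0.08    0.99   -0.06   -0.10   -0.10   -0.09   -0.09]
  [ -0.08   -0.04    0.92   -0.05   -0.02   -0.05   -0.06]
  [ -0.08   -0.10   -0.07    0.96   -0.03   -0.02   -0.11]
  [ -0.01   -0.10   -0.03   -0.08    0.90   -0.03   -0.09]
  [ -0.08   -0.11   -0.01   -0.11   -0.02    0.92   -0.09]
  [ -0.10   -0.05   -0.11   -0.02   -0.03   -0.03    0.90]
Leontief inverse L = M⁻¹:
  [  1.1309    0.1508    0.1338    0.0657    0.0543    0.1038    0.1484]
  [  0.1491    1.0838    0.1224    0.1533    0.1405    0.1361    0.1762]
  [  0.1328    0.0880    1.1276    0.0869    0.0466    0.0859    0.1196]
  [  0.1431    0.1521    0.1294    1.0838    0.0665    0.0629    0.1820]
  [  0.0674    0.1546    0.0833    0.1285    1.1429    0.0695    0.1639]
  [  0.1519    0.1752    0.0722    0.1633    0.0608    1.1292    0.1748]
  [  0.1607    0.1021    0.1676    0.0603    0.0611    0.0709    1.1673]
Total output x = L · d:
  x_0 = 1.1309·100 + 0.1508·33 + 0.1338·65 + 0.0657·87 + 0.0543·49 + 0.1038·82 + 0.1484·31 = 148.2546
  x_1 = 0.1491·100 + 1.0838·33 + 0.1224·65 + 0.1533·87 + 0.1405·49 + 0.1361·82 + 0.1762·31 = 95.4790
  x_2 = 0.1328·100 + 0.0880·33 + 1.1276·65 + 0.0869·87 + 0.0466·49 + 0.0859·82 + 0.1196·31 = 110.0713
  x_3 = 0.1431·100 + 0.1521·33 + 0.1294·65 + 1.0838·87 + 0.0665·49 + 0.0629·82 + 0.1820·31 = 136.0932
  x_4 = 0.0674·100 + 0.1546·33 + 0.0833·65 + 0.1285·87 + 1.1429·49 + 0.0695·82 + 0.1639·31 = 95.2188
  x_5 = 0.1519·100 + 0.1752·33 + 0.0722·65 + 0.1633·87 + 0.0608·49 + 1.1292·82 + 0.1748·31 = 140.8582
  x_6 = 0.1607·100 + 0.1021·33 + 0.1676·65 + 0.0603·87 + 0.0611·49 + 0.0709·82 + 1.1673·31 = 80.5683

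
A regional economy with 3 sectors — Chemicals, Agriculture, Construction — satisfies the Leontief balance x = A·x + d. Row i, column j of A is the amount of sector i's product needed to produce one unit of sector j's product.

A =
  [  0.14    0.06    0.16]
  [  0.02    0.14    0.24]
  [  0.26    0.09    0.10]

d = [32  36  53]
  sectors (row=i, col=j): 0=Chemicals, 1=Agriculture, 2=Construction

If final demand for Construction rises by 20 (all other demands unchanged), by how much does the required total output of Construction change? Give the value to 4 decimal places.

Form M = I − A:
  [  0.86   -0.06   -0.16]
  [ -0.02    0.86   -0.24]
  [ -0.26   -0.09    0.90]
Leontief inverse L = M⁻¹:
  [  1.2412    0.1128    0.2508]
  [  0.1326    1.2082    0.3458]
  [  0.3718    0.1534    1.2181]
Total output x = L · d:
  x_0 = 1.2412·32 + 0.1128·36 + 0.2508·53 = 57.0712
  x_1 = 0.1326·32 + 1.2082·36 + 0.3458·53 = 66.0666
  x_2 = 0.3718·32 + 0.1534·36 + 1.2181·53 = 81.9828
Δx_2 = L[2,2] · Δd_2 = 1.2181 · 20 = 24.3626

24.3626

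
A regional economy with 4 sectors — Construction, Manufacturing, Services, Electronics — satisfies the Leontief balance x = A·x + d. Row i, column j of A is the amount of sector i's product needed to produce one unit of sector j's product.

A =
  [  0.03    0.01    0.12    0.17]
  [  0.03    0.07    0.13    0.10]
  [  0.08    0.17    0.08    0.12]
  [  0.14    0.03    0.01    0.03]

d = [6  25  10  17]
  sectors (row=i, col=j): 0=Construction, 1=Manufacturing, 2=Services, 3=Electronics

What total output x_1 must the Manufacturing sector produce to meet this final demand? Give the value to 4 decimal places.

Form M = I − A:
  [  0.97   -0.01   -0.12   -0.17]
  [ -0.03    0.93   -0.13   -0.10]
  [ -0.08   -0.17    0.92   -0.12]
  [ -0.14   -0.03   -0.01    0.97]
Leontief inverse L = M⁻¹:
  [  1.0752    0.0456    0.1490    0.2116]
  [  0.0695    1.1114    0.1677    0.1475]
  [  0.1270    0.2150    1.1359    0.1849]
  [  0.1586    0.0432    0.0384    1.0679]
Total output x = L · d:
  x_0 = 1.0752·6 + 0.0456·25 + 0.1490·10 + 0.2116·17 = 12.6779
  x_1 = 0.0695·6 + 1.1114·25 + 0.1677·10 + 0.1475·17 = 32.3876
  x_2 = 0.1270·6 + 0.2150·25 + 1.1359·10 + 0.1849·17 = 20.6397
  x_3 = 0.1586·6 + 0.0432·25 + 0.0384·10 + 1.0679·17 = 20.5700

32.3876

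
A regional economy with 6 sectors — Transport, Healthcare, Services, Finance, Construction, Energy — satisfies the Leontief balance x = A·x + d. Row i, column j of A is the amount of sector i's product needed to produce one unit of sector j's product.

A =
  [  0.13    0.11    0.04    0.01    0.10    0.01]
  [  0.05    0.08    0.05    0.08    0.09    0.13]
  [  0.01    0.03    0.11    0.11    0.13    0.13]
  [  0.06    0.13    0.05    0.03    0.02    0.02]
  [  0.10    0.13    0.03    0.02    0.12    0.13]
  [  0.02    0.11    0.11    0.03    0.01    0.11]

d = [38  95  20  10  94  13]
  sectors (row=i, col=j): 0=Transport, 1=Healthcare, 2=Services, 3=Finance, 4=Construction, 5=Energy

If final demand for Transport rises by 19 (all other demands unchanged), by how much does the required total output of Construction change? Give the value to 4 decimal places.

3.0577

Form M = I − A:
  [  0.87   -0.11   -0.04   -0.01   -0.10   -0.01]
  [ -0.05    0.92   -0.05   -0.08   -0.09   -0.13]
  [ -0.01   -0.03    0.89   -0.11   -0.13   -0.13]
  [ -0.06   -0.13   -0.05    0.97   -0.02   -0.02]
  [ -0.10   -0.13   -0.03   -0.02    0.88   -0.13]
  [ -0.02   -0.11   -0.11   -0.03   -0.01    0.89]
Leontief inverse L = M⁻¹:
  [  1.1848    0.1832    0.0811    0.0424    0.1672    0.0773]
  [  0.0987    1.1659    0.1079    0.1191    0.1515    0.2120]
  [  0.0592    0.1221    1.1761    0.1550    0.1990    0.2228]
  [  0.0939    0.1821    0.0854    1.0603    0.0668    0.0737]
  [  0.1609    0.2268    0.0915    0.0623    1.1953    0.2243]
  [  0.0511    0.1720    0.1644    0.0713    0.0628    1.1841]
Total output x = L · d:
  x_0 = 1.1848·38 + 0.1832·95 + 0.0811·20 + 0.0424·10 + 0.1672·94 + 0.0773·13 = 81.1885
  x_1 = 0.0987·38 + 1.1659·95 + 0.1079·20 + 0.1191·10 + 0.1515·94 + 0.2120·13 = 134.8576
  x_2 = 0.0592·38 + 0.1221·95 + 1.1761·20 + 0.1550·10 + 0.1990·94 + 0.2228·13 = 60.5269
  x_3 = 0.0939·38 + 0.1821·95 + 0.0854·20 + 1.0603·10 + 0.0668·94 + 0.0737·13 = 40.4210
  x_4 = 0.1609·38 + 0.2268·95 + 0.0915·20 + 0.0623·10 + 1.1953·94 + 0.2243·13 = 145.3857
  x_5 = 0.0511·38 + 0.1720·95 + 0.1644·20 + 0.0713·10 + 0.0628·94 + 1.1841·13 = 43.5759
Δx_4 = L[4,0] · Δd_0 = 0.1609 · 19 = 3.0577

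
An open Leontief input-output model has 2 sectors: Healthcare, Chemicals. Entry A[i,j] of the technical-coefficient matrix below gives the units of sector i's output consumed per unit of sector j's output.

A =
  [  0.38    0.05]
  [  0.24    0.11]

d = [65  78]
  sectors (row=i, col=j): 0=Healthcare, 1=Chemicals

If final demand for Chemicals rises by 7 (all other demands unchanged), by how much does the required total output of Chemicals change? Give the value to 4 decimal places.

8.0400

Form M = I − A:
  [  0.62   -0.05]
  [ -0.24    0.89]
Leontief inverse L = M⁻¹:
  [  1.6488    0.0926]
  [  0.4446    1.1486]
Total output x = L · d:
  x_0 = 1.6488·65 + 0.0926·78 = 114.3942
  x_1 = 0.4446·65 + 1.1486·78 = 118.4883
Δx_1 = L[1,1] · Δd_1 = 1.1486 · 7 = 8.0400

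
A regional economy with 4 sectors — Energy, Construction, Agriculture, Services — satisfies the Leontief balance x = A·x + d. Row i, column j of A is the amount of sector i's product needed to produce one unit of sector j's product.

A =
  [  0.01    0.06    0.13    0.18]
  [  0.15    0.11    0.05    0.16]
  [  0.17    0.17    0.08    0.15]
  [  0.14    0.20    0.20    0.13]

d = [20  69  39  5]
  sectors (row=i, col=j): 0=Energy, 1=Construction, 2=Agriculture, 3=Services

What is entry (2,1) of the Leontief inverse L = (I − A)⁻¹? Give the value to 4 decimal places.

L[2,1] = 0.3291

Form M = I − A:
  [  0.99   -0.06   -0.13   -0.18]
  [ -0.15    0.89   -0.05   -0.16]
  [ -0.17   -0.17    0.92   -0.15]
  [ -0.14   -0.20   -0.20    0.87]
Leontief inverse L = M⁻¹:
  [  1.1230    0.1900    0.2359    0.3080]
  [  0.2625    1.2446    0.1728    0.3130]
  [  0.3068    0.3291    1.2209    0.3345]
  [  0.3116    0.3923    0.3584    1.3478]
Total output x = L · d:
  x_0 = 1.1230·20 + 0.1900·69 + 0.2359·39 + 0.3080·5 = 46.3092
  x_1 = 0.2625·20 + 1.2446·69 + 0.1728·39 + 0.3130·5 = 99.4334
  x_2 = 0.3068·20 + 0.3291·69 + 1.2209·39 + 0.3345·5 = 78.1293
  x_3 = 0.3116·20 + 0.3923·69 + 0.3584·39 + 1.3478·5 = 54.0182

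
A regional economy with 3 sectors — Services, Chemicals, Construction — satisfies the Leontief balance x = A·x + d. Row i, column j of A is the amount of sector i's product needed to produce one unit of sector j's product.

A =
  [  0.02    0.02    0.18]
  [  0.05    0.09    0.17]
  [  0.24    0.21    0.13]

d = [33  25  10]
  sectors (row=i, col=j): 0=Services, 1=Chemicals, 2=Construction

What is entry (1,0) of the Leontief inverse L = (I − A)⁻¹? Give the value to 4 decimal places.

Form M = I − A:
  [  0.98   -0.02   -0.18]
  [ -0.05    0.91   -0.17]
  [ -0.24   -0.21    0.87]
Leontief inverse L = M⁻¹:
  [  1.0831    0.0791    0.2395]
  [  0.1208    1.1596    0.2516]
  [  0.3279    0.3017    1.2762]
Total output x = L · d:
  x_0 = 1.0831·33 + 0.0791·25 + 0.2395·10 = 40.1151
  x_1 = 0.1208·33 + 1.1596·25 + 0.2516·10 = 35.4917
  x_2 = 0.3279·33 + 0.3017·25 + 1.2762·10 = 31.1274

L[1,0] = 0.1208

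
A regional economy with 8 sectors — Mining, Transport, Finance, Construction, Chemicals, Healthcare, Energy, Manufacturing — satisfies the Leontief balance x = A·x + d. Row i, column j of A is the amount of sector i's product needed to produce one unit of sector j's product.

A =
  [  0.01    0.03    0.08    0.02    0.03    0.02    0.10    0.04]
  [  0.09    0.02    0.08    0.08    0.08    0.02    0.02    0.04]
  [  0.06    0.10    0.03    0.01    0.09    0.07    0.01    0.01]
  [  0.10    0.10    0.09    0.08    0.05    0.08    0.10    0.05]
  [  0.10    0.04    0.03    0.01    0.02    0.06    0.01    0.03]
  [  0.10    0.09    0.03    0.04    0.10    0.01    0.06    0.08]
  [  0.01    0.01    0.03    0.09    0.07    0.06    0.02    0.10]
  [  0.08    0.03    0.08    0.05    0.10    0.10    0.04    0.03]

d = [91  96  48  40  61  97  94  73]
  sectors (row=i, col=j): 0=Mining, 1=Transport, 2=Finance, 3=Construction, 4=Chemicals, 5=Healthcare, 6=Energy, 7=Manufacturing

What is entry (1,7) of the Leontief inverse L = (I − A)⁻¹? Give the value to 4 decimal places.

L[1,7] = 0.0711

Form M = I − A:
  [  0.99   -0.03   -0.08   -0.02   -0.03   -0.02   -0.10   -0.04]
  [ -0.09    0.98   -0.08   -0.08   -0.08   -0.02   -0.02   -0.04]
  [ -0.06   -0.10    0.97   -0.01   -0.09   -0.07   -0.01   -0.01]
  [ -0.10   -0.10   -0.09    0.92   -0.05   -0.08   -0.10   -0.05]
  [ -0.10   -0.04   -0.03   -0.01    0.98   -0.06   -0.01   -0.03]
  [ -0.10   -0.09   -0.03   -0.04   -0.10    0.99   -0.06   -0.08]
  [ -0.01   -0.01   -0.03   -0.09   -0.07   -0.06    0.98   -0.10]
  [ -0.08   -0.03   -0.08   -0.05   -0.10   -0.10   -0.04    0.97]
Leontief inverse L = M⁻¹:
  [  1.0459    0.0589    0.1087    0.0476    0.0701    0.0523    0.1206    0.0680]
  [  0.1401    1.0618    0.1227    0.1101    0.1253    0.0600    0.0563    0.0711]
  [  0.1067    0.1315    1.0653    0.0367    0.1302    0.0971    0.0370    0.0386]
  [  0.1749    0.1593    0.1543    1.1342    0.1259    0.1368    0.1523    0.1047]
  [  0.1321    0.0658    0.0598    0.0308    1.0533    0.0822    0.0365    0.0535]
  [  0.1574    0.1290    0.0812    0.0792    0.1537    1.0553    0.0986    0.1187]
  [  0.0649    0.0507    0.0712    0.1226    0.1181    0.1017    1.0541    0.1325]
  [  0.1409    0.0789    0.1260    0.0852    0.1562    0.1427    0.0800    1.0705]
Total output x = L · d:
  x_0 = 1.0459·91 + 0.0589·96 + 0.1087·48 + 0.0476·40 + 0.0701·61 + 0.0523·97 + 0.1206·94 + 0.0680·73 = 133.6083
  x_1 = 0.1401·91 + 1.0618·96 + 0.1227·48 + 0.1101·40 + 0.1253·61 + 0.0600·97 + 0.0563·94 + 0.0711·73 = 148.9265
  x_2 = 0.1067·91 + 0.1315·96 + 1.0653·48 + 0.0367·40 + 0.1302·61 + 0.0971·97 + 0.0370·94 + 0.0386·73 = 98.5959
  x_3 = 0.1749·91 + 0.1593·96 + 0.1543·48 + 1.1342·40 + 0.1259·61 + 0.1368·97 + 0.1523·94 + 0.1047·73 = 126.8931
  x_4 = 0.1321·91 + 0.0658·96 + 0.0598·48 + 0.0308·40 + 1.0533·61 + 0.0822·97 + 0.0365·94 + 0.0535·73 = 102.0077
  x_5 = 0.1574·91 + 0.1290·96 + 0.0812·48 + 0.0792·40 + 0.1537·61 + 1.0553·97 + 0.0986·94 + 0.1187·73 = 163.4412
  x_6 = 0.0649·91 + 0.0507·96 + 0.0712·48 + 0.1226·40 + 0.1181·61 + 0.1017·97 + 1.0541·94 + 0.1325·73 = 144.9392
  x_7 = 0.1409·91 + 0.0789·96 + 0.1260·48 + 0.0852·40 + 0.1562·61 + 0.1427·97 + 0.0800·94 + 1.0705·73 = 138.8982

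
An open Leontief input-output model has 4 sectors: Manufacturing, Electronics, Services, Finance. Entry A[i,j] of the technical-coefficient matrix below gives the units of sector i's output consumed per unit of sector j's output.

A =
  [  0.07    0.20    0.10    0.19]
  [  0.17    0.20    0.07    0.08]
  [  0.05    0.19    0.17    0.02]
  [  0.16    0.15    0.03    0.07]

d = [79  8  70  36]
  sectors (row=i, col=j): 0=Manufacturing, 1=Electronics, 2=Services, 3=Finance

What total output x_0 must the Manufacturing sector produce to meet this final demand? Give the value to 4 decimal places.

122.1565

Form M = I − A:
  [  0.93   -0.20   -0.10   -0.19]
  [ -0.17    0.80   -0.07   -0.08]
  [ -0.05   -0.19    0.83   -0.02]
  [ -0.16   -0.15   -0.03    0.93]
Leontief inverse L = M⁻¹:
  [  1.2077    0.4005    0.1896    0.2853]
  [  0.2955    1.3964    0.1600    0.1839]
  [  0.1467    0.3511    1.2553    0.0872]
  [  0.2602    0.3054    0.0989    1.1568]
Total output x = L · d:
  x_0 = 1.2077·79 + 0.4005·8 + 0.1896·70 + 0.2853·36 = 122.1565
  x_1 = 0.2955·79 + 1.3964·8 + 0.1600·70 + 0.1839·36 = 52.3376
  x_2 = 0.1467·79 + 0.3511·8 + 1.2553·70 + 0.0872·36 = 105.4016
  x_3 = 0.2602·79 + 0.3054·8 + 0.0989·70 + 1.1568·36 = 71.5674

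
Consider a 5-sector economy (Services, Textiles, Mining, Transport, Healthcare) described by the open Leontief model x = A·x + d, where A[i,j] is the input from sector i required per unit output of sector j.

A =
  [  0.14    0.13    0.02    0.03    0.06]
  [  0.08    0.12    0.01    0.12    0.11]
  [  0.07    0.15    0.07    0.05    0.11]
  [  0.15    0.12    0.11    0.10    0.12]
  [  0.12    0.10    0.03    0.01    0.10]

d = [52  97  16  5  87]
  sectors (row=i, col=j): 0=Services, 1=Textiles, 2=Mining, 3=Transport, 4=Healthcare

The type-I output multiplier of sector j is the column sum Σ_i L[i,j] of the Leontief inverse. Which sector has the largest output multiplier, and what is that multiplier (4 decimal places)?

Form M = I − A:
  [  0.86   -0.13   -0.02   -0.03   -0.06]
  [ -0.08    0.88   -0.01   -0.12   -0.11]
  [ -0.07   -0.15    0.93   -0.05   -0.11]
  [ -0.15   -0.12   -0.11    0.90   -0.12]
  [ -0.12   -0.10   -0.03   -0.01    0.90]
Leontief inverse L = M⁻¹:
  [  1.2152    0.2101    0.0408    0.0721    0.1213]
  [  0.1727    1.2141    0.0432    0.1721    0.1881]
  [  0.1562    0.2456    1.0993    0.1011    0.1883]
  [  0.2699    0.2501    0.1534    1.1645    0.2226]
  [  0.1894    0.1739    0.0486    0.0451    1.1569]
Total output x = L · d:
  x_0 = 1.2152·52 + 0.2101·97 + 0.0408·16 + 0.0721·5 + 0.1213·87 = 95.1347
  x_1 = 0.1727·52 + 1.2141·97 + 0.0432·16 + 0.1721·5 + 0.1881·87 = 144.6685
  x_2 = 0.1562·52 + 0.2456·97 + 1.0993·16 + 0.1011·5 + 0.1883·87 = 66.4274
  x_3 = 0.2699·52 + 0.2501·97 + 0.1534·16 + 1.1645·5 + 0.2226·87 = 65.9357
  x_4 = 0.1894·52 + 0.1739·97 + 0.0486·16 + 0.0451·5 + 1.1569·87 = 128.3724
Output multipliers (column sums of L):
  Services: 2.0035
  Textiles: 2.0938
  Mining: 1.3853
  Transport: 1.5549
  Healthcare: 1.8772

Textiles (2.0938)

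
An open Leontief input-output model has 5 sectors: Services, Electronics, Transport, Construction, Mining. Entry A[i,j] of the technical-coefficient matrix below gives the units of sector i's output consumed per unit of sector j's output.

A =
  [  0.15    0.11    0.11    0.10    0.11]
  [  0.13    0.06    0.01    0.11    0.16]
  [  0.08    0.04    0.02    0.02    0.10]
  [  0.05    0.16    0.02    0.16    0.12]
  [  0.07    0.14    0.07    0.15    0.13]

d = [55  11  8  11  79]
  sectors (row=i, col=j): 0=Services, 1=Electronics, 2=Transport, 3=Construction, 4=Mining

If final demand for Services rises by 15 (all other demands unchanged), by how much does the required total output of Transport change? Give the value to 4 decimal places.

1.9908

Form M = I − A:
  [  0.85   -0.11   -0.11   -0.10   -0.11]
  [ -0.13    0.94   -0.01   -0.11   -0.16]
  [ -0.08   -0.04    0.98   -0.02   -0.10]
  [ -0.05   -0.16   -0.02    0.84   -0.12]
  [ -0.07   -0.14   -0.07   -0.15    0.87]
Leontief inverse L = M⁻¹:
  [  1.2619    0.2315    0.1668    0.2297    0.2530]
  [  0.2224    1.1742    0.0619    0.2323    0.2832]
  [  0.1327    0.0994    1.0500    0.0837    0.1673]
  [  0.1454    0.2774    0.0637    1.2911    0.2548]
  [  0.1731    0.2634    0.1188    0.2852    1.2727]
Total output x = L · d:
  x_0 = 1.2619·55 + 0.2315·11 + 0.1668·8 + 0.2297·11 + 0.2530·79 = 95.7997
  x_1 = 0.2224·55 + 1.1742·11 + 0.0619·8 + 0.2323·11 + 0.2832·79 = 50.5736
  x_2 = 0.1327·55 + 0.0994·11 + 1.0500·8 + 0.0837·11 + 0.1673·79 = 30.9284
  x_3 = 0.1454·55 + 0.2774·11 + 0.0637·8 + 1.2911·11 + 0.2548·79 = 45.8887
  x_4 = 0.1731·55 + 0.2634·11 + 0.1188·8 + 0.2852·11 + 1.2727·79 = 117.0512
Δx_2 = L[2,0] · Δd_0 = 0.1327 · 15 = 1.9908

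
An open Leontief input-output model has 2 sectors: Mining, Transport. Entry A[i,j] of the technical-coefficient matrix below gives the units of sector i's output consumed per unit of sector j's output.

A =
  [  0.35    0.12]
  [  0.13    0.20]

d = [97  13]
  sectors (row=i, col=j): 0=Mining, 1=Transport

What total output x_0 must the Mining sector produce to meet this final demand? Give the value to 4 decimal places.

156.9389

Form M = I − A:
  [  0.65   -0.12]
  [ -0.13    0.80]
Leontief inverse L = M⁻¹:
  [  1.5860    0.2379]
  [  0.2577    1.2887]
Total output x = L · d:
  x_0 = 1.5860·97 + 0.2379·13 = 156.9389
  x_1 = 0.2577·97 + 1.2887·13 = 41.7526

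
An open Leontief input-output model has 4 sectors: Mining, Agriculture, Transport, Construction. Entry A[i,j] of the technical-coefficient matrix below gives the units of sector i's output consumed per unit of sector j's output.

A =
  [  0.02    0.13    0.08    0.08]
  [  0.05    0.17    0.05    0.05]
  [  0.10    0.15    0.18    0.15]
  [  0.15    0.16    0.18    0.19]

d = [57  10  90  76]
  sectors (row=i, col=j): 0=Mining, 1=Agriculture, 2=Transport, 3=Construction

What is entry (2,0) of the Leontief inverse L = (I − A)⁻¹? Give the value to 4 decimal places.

L[2,0] = 0.1947

Form M = I − A:
  [  0.98   -0.13   -0.08   -0.08]
  [ -0.05    0.83   -0.05   -0.05]
  [ -0.10   -0.15    0.82   -0.15]
  [ -0.15   -0.16   -0.18    0.81]
Leontief inverse L = M⁻¹:
  [  1.0697    0.2231    0.1503    0.1472]
  [  0.0918    1.2596    0.1093    0.1071]
  [  0.1947    0.3239    1.3205    0.2838]
  [  0.2595    0.3621    0.3429    1.3460]
Total output x = L · d:
  x_0 = 1.0697·57 + 0.2231·10 + 0.1503·90 + 0.1472·76 = 87.9177
  x_1 = 0.0918·57 + 1.2596·10 + 0.1093·90 + 0.1071·76 = 35.7975
  x_2 = 0.1947·57 + 0.3239·10 + 1.3205·90 + 0.2838·76 = 154.7521
  x_3 = 0.2595·57 + 0.3621·10 + 0.3429·90 + 1.3460·76 = 151.5687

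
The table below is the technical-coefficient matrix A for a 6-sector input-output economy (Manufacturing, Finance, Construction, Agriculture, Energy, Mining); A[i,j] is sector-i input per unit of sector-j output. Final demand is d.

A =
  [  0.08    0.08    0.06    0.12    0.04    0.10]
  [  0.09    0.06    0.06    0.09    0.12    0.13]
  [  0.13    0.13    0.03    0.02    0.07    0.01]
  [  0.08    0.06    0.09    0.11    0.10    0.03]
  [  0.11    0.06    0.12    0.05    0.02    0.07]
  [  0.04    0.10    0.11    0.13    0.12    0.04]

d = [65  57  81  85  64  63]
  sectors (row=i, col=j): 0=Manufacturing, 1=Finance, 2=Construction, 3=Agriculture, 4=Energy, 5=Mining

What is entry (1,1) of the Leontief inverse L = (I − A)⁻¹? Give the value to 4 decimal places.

L[1,1] = 1.1448

Form M = I − A:
  [  0.92   -0.08   -0.06   -0.12   -0.04   -0.10]
  [ -0.09    0.94   -0.06   -0.09   -0.12   -0.13]
  [ -0.13   -0.13    0.97   -0.02   -0.07   -0.01]
  [ -0.08   -0.06   -0.09    0.89   -0.10   -0.03]
  [ -0.11   -0.06   -0.12   -0.05    0.98   -0.07]
  [ -0.04   -0.10   -0.11   -0.13   -0.12    0.96]
Leontief inverse L = M⁻¹:
  [  1.1593    0.1542    0.1324    0.2044    0.1159    0.1579]
  [  0.1811    1.1448    0.1460    0.1833    0.2007    0.1958]
  [  0.1976    0.1880    1.0863    0.0873    0.1261    0.0693]
  [  0.1615    0.1308    0.1580    1.1839    0.1651    0.0852]
  [  0.1833    0.1300    0.1784    0.1205    1.0837    0.1213]
  [  0.1346    0.1812    0.1889    0.2130    0.1980    1.1033]
Total output x = L · d:
  x_0 = 1.1593·65 + 0.1542·57 + 0.1324·81 + 0.2044·85 + 0.1159·64 + 0.1579·63 = 129.6063
  x_1 = 0.1811·65 + 1.1448·57 + 0.1460·81 + 0.1833·85 + 0.2007·64 + 0.1958·63 = 129.6115
  x_2 = 0.1976·65 + 0.1880·57 + 1.0863·81 + 0.0873·85 + 0.1261·64 + 0.0693·63 = 131.4044
  x_3 = 0.1615·65 + 0.1308·57 + 0.1580·81 + 1.1839·85 + 0.1651·64 + 0.0852·63 = 147.3177
  x_4 = 0.1833·65 + 0.1300·57 + 0.1784·81 + 0.1205·85 + 1.0837·64 + 0.1213·63 = 121.0142
  x_5 = 0.1346·65 + 0.1812·57 + 0.1889·81 + 0.2130·85 + 0.1980·64 + 1.1033·63 = 134.6593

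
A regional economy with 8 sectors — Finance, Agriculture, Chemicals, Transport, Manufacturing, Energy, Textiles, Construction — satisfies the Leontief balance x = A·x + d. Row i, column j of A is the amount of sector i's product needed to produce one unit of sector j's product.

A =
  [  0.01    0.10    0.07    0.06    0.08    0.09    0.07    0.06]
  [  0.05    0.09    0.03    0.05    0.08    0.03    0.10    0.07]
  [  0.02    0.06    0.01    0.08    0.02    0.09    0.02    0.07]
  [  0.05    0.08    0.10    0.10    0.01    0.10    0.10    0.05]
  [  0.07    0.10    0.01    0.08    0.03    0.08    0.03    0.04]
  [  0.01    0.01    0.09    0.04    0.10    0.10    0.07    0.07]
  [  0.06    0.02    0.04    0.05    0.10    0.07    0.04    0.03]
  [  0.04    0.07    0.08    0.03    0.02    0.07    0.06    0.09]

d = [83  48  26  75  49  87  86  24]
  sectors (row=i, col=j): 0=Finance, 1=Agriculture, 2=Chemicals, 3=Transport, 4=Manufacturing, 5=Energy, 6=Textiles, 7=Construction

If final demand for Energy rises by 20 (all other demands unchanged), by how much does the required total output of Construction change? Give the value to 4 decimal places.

2.7348

Form M = I − A:
  [  0.99   -0.10   -0.07   -0.06   -0.08   -0.09   -0.07   -0.06]
  [ -0.05    0.91   -0.03   -0.05   -0.08   -0.03   -0.10   -0.07]
  [ -0.02   -0.06    0.99   -0.08   -0.02   -0.09   -0.02   -0.07]
  [ -0.05   -0.08   -0.10    0.90   -0.01   -0.10   -0.10   -0.05]
  [ -0.07   -0.10   -0.01   -0.08    0.97   -0.08   -0.03   -0.04]
  [ -0.01   -0.01   -0.09   -0.04   -0.10    0.90   -0.07   -0.07]
  [ -0.06   -0.02   -0.04   -0.05   -0.10   -0.07    0.96   -0.03]
  [ -0.04   -0.07   -0.08   -0.03   -0.02   -0.07   -0.06    0.91]
Leontief inverse L = M⁻¹:
  [  1.0514    0.1636    0.1234    0.1213    0.1376    0.1684    0.1331    0.1215]
  [  0.0904    1.1525    0.0792    0.1066    0.1346    0.1013    0.1588    0.1255]
  [  0.0473    0.1041    1.0550    0.1223    0.0601    0.1469    0.0688    0.1152]
  [  0.0920    0.1467    0.1633    1.1683    0.0746    0.1893    0.1706    0.1176]
  [  0.1028    0.1563    0.0606    0.1315    1.0811    0.1464    0.0890    0.0924]
  [  0.0456    0.0640    0.1380    0.0952    0.1490    1.1745    0.1209    0.1247]
  [  0.0906    0.0710    0.0822    0.0989    0.1434    0.1338    1.0866    0.0756]
  [  0.0721    0.1229    0.1270    0.0795    0.0688    0.1367    0.1126    1.1445]
Total output x = L · d:
  x_0 = 1.0514·83 + 0.1636·48 + 0.1234·26 + 0.1213·75 + 0.1376·49 + 0.1684·87 + 0.1331·86 + 0.1215·24 = 143.1816
  x_1 = 0.0904·83 + 1.1525·48 + 0.0792·26 + 0.1066·75 + 0.1346·49 + 0.1013·87 + 0.1588·86 + 0.1255·24 = 104.9614
  x_2 = 0.0473·83 + 0.1041·48 + 1.0550·26 + 0.1223·75 + 0.0601·49 + 0.1469·87 + 0.0688·86 + 0.1152·24 = 69.9338
  x_3 = 0.0920·83 + 0.1467·48 + 0.1633·26 + 1.1683·75 + 0.0746·49 + 0.1893·87 + 0.1706·86 + 0.1176·24 = 144.1616
  x_4 = 0.1028·83 + 0.1563·48 + 0.0606·26 + 0.1315·75 + 1.0811·49 + 0.1464·87 + 0.0890·86 + 0.0924·24 = 103.0543
  x_5 = 0.0456·83 + 0.0640·48 + 0.1380·26 + 0.0952·75 + 0.1490·49 + 1.1745·87 + 0.1209·86 + 0.1247·24 = 140.4518
  x_6 = 0.0906·83 + 0.0710·48 + 0.0822·26 + 0.0989·75 + 0.1434·49 + 0.1338·87 + 1.0866·86 + 0.0756·24 = 134.4165
  x_7 = 0.0721·83 + 0.1229·48 + 0.1270·26 + 0.0795·75 + 0.0688·49 + 0.1367·87 + 0.1126·86 + 1.1445·24 = 73.5734
Δx_7 = L[7,5] · Δd_5 = 0.1367 · 20 = 2.7348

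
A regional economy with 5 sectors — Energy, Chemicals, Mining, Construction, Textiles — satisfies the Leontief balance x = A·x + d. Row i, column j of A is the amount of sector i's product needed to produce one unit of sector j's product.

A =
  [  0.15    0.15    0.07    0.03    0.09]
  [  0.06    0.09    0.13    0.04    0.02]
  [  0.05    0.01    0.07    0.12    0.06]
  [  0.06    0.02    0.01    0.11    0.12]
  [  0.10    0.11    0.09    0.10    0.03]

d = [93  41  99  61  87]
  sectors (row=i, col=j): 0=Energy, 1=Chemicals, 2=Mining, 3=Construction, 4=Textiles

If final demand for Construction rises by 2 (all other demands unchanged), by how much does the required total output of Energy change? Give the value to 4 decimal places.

0.1701

Form M = I − A:
  [  0.85   -0.15   -0.07   -0.03   -0.09]
  [ -0.06    0.91   -0.13   -0.04   -0.02]
  [ -0.05   -0.01    0.93   -0.12   -0.06]
  [ -0.06   -0.02   -0.01    0.89   -0.12]
  [ -0.10   -0.11   -0.09   -0.10    0.97]
Leontief inverse L = M⁻¹:
  [  1.2223    0.2214    0.1371    0.0850    0.1370]
  [  0.1017    1.1258    0.1711    0.0831    0.0535]
  [  0.0907    0.0424    1.0992    0.1641    0.0976]
  [  0.1069    0.0624    0.0443    1.1536    0.1567]
  [  0.1570    0.1609    0.1401    0.1523    1.0763]
Total output x = L · d:
  x_0 = 1.2223·93 + 0.2214·41 + 0.1371·99 + 0.0850·61 + 0.1370·87 = 153.4282
  x_1 = 0.1017·93 + 1.1258·41 + 0.1711·99 + 0.0831·61 + 0.0535·87 = 82.2821
  x_2 = 0.0907·93 + 0.0424·41 + 1.0992·99 + 0.1641·61 + 0.0976·87 = 137.5055
  x_3 = 0.1069·93 + 0.0624·41 + 0.0443·99 + 1.1536·61 + 0.1567·87 = 100.8833
  x_4 = 0.1570·93 + 0.1609·41 + 0.1401·99 + 0.1523·61 + 1.0763·87 = 137.9976
Δx_0 = L[0,3] · Δd_3 = 0.0850 · 2 = 0.1701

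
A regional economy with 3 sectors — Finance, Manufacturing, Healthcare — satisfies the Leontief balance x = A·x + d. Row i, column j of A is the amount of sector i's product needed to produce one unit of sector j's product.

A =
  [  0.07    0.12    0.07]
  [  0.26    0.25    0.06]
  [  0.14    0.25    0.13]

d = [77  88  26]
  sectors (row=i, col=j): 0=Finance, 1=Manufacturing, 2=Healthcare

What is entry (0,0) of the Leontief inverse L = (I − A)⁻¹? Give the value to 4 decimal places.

Form M = I − A:
  [  0.93   -0.12   -0.07]
  [ -0.26    0.75   -0.06]
  [ -0.14   -0.25    0.87]
Leontief inverse L = M⁻¹:
  [  1.1532    0.2205    0.1080]
  [  0.4244    1.4459    0.1339]
  [  0.3075    0.4510    1.2053]
Total output x = L · d:
  x_0 = 1.1532·77 + 0.2205·88 + 0.1080·26 = 111.0064
  x_1 = 0.4244·77 + 1.4459·88 + 0.1339·26 = 163.3915
  x_2 = 0.3075·77 + 0.4510·88 + 1.2053·26 = 94.6998

L[0,0] = 1.1532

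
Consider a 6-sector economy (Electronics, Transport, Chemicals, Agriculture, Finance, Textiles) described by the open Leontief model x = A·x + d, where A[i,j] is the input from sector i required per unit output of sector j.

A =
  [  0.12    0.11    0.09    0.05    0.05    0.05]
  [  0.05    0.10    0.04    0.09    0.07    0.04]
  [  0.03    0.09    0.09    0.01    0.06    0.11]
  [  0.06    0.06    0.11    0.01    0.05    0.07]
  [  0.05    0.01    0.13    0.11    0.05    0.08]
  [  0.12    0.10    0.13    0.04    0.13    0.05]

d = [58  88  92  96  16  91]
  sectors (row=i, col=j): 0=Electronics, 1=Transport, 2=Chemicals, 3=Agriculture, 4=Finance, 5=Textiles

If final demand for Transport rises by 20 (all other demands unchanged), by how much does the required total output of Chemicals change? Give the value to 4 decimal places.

2.9463

Form M = I − A:
  [  0.88   -0.11   -0.09   -0.05   -0.05   -0.05]
  [ -0.05    0.90   -0.04   -0.09   -0.07   -0.04]
  [ -0.03   -0.09    0.91   -0.01   -0.06   -0.11]
  [ -0.06   -0.06   -0.11    0.99   -0.05   -0.07]
  [ -0.05   -0.01   -0.13   -0.11    0.95   -0.08]
  [ -0.12   -0.10   -0.13   -0.04   -0.13    0.95]
Leontief inverse L = M⁻¹:
  [  1.1788    0.1797    0.1657    0.0934    0.1050    0.1045]
  [  0.0957    1.1523    0.1039    0.1268    0.1148    0.0846]
  [  0.0789    0.1473    1.1575    0.0479    0.1122    0.1574]
  [  0.1045    0.1132    0.1714    1.0426    0.0953    0.1150]
  [  0.1018    0.0699    0.2071    0.1415    1.1022    0.1355]
  [  0.1881    0.1785    0.2258    0.0950    0.1955    1.1197]
Total output x = L · d:
  x_0 = 1.1788·58 + 0.1797·88 + 0.1657·92 + 0.0934·96 + 0.1050·16 + 0.1045·91 = 119.5843
  x_1 = 0.0957·58 + 1.1523·88 + 0.1039·92 + 0.1268·96 + 0.1148·16 + 0.0846·91 = 138.2268
  x_2 = 0.0789·58 + 0.1473·88 + 1.1575·92 + 0.0479·96 + 0.1122·16 + 0.1574·91 = 144.7406
  x_3 = 0.1045·58 + 0.1132·88 + 0.1714·92 + 1.0426·96 + 0.0953·16 + 0.1150·91 = 143.8685
  x_4 = 0.1018·58 + 0.0699·88 + 0.2071·92 + 0.1415·96 + 1.1022·16 + 0.1355·91 = 74.6583
  x_5 = 0.1881·58 + 0.1785·88 + 0.2258·92 + 0.0950·96 + 0.1955·16 + 1.1197·91 = 161.5257
Δx_2 = L[2,1] · Δd_1 = 0.1473 · 20 = 2.9463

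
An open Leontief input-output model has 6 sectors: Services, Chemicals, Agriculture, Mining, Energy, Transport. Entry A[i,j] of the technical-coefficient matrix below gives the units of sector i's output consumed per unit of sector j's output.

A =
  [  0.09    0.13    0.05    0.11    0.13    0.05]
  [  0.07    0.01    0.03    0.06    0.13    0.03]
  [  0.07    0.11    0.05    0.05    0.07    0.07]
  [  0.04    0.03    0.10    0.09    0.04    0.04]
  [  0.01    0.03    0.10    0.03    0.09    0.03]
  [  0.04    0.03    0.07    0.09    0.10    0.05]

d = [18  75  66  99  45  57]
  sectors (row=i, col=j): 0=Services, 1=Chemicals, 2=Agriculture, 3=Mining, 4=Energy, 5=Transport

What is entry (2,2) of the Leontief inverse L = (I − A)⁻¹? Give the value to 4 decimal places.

L[2,2] = 1.0945

Form M = I − A:
  [  0.91   -0.13   -0.05   -0.11   -0.13   -0.05]
  [ -0.07    0.99   -0.03   -0.06   -0.13   -0.03]
  [ -0.07   -0.11    0.95   -0.05   -0.07   -0.07]
  [ -0.04   -0.03   -0.10    0.91   -0.04   -0.04]
  [ -0.01   -0.03   -0.10   -0.03    0.91   -0.03]
  [ -0.04   -0.03   -0.07   -0.09   -0.10    0.95]
Leontief inverse L = M⁻¹:
  [  1.1347    0.1757    0.1121    0.1706    0.2129    0.0874]
  [  0.0938    1.0401    0.0703    0.0948    0.1773    0.0526]
  [  0.1055    0.1455    1.0945    0.0967    0.1352    0.0991]
  [  0.0690    0.0632    0.1384    1.1284    0.0864    0.0661]
  [  0.0317    0.0564    0.1322    0.0571    1.1298    0.0513]
  [  0.0684    0.0629    0.1146    0.1302    0.1516    1.0769]
Total output x = L · d:
  x_0 = 1.1347·18 + 0.1757·75 + 0.1121·66 + 0.1706·99 + 0.2129·45 + 0.0874·57 = 72.4553
  x_1 = 0.0938·18 + 1.0401·75 + 0.0703·66 + 0.0948·99 + 0.1773·45 + 0.0526·57 = 104.6988
  x_2 = 0.1055·18 + 0.1455·75 + 1.0945·66 + 0.0967·99 + 0.1352·45 + 0.0991·57 = 106.3593
  x_3 = 0.0690·18 + 0.0632·75 + 0.1384·66 + 1.1284·99 + 0.0864·45 + 0.0661·57 = 134.4804
  x_4 = 0.0317·18 + 0.0564·75 + 0.1322·66 + 0.0571·99 + 1.1298·45 + 0.0513·57 = 72.9387
  x_5 = 0.0684·18 + 0.0629·75 + 0.1146·66 + 0.1302·99 + 0.1516·45 + 1.0769·57 = 94.6120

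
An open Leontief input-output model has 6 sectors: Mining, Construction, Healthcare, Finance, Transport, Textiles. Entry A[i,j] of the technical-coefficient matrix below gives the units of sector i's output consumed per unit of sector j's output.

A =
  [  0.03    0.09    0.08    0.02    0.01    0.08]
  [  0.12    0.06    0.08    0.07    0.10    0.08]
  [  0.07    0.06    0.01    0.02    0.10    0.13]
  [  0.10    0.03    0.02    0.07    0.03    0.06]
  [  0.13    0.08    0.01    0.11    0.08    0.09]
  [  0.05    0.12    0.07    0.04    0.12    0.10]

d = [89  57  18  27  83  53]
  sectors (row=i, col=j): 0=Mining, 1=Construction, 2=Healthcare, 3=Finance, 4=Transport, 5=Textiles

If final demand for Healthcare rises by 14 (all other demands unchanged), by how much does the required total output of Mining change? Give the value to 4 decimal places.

1.5181

Form M = I − A:
  [  0.97   -0.09   -0.08   -0.02   -0.01   -0.08]
  [ -0.12    0.94   -0.08   -0.07   -0.10   -0.08]
  [ -0.07   -0.06    0.99   -0.02   -0.10   -0.13]
  [ -0.10   -0.03   -0.02    0.93   -0.03   -0.06]
  [ -0.13   -0.08   -0.01   -0.11    0.92   -0.09]
  [ -0.05   -0.12   -0.07   -0.04   -0.12    0.90]
Leontief inverse L = M⁻¹:
  [  1.0745    0.1330    0.1084    0.0478    0.0567    0.1319]
  [  0.1904    1.1277    0.1218    0.1176    0.1624    0.1588]
  [  0.1272    0.1187    1.0464    0.0608    0.1551    0.1926]
  [  0.1391    0.0701    0.0471    1.0966    0.0637    0.1049]
  [  0.1989    0.1451    0.0540    0.1578    1.1371    0.1626]
  [  0.1277    0.1894    0.1129    0.0929    0.1913    1.1809]
Total output x = L · d:
  x_0 = 1.0745·89 + 0.1330·57 + 0.1084·18 + 0.0478·27 + 0.0567·83 + 0.1319·53 = 118.1489
  x_1 = 0.1904·89 + 1.1277·57 + 0.1218·18 + 0.1176·27 + 0.1624·83 + 0.1588·53 = 108.4895
  x_2 = 0.1272·89 + 0.1187·57 + 1.0464·18 + 0.0608·27 + 0.1551·83 + 0.1926·53 = 61.6418
  x_3 = 0.1391·89 + 0.0701·57 + 0.0471·18 + 1.0966·27 + 0.0637·83 + 0.1049·53 = 57.6759
  x_4 = 0.1989·89 + 0.1451·57 + 0.0540·18 + 0.1578·27 + 1.1371·83 + 0.1626·53 = 134.2005
  x_5 = 0.1277·89 + 0.1894·57 + 0.1129·18 + 0.0929·27 + 0.1913·83 + 1.1809·53 = 105.1691
Δx_0 = L[0,2] · Δd_2 = 0.1084 · 14 = 1.5181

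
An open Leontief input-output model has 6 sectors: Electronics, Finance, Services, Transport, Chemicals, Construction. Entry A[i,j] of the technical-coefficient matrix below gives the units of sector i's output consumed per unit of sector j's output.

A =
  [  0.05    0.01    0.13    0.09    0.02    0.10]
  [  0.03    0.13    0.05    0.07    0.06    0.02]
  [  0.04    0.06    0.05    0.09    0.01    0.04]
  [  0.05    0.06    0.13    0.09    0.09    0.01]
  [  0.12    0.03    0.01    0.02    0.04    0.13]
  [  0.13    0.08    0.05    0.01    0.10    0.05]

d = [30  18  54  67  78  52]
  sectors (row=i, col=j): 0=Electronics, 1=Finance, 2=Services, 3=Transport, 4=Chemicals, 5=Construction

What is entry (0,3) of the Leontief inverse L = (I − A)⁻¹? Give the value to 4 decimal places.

L[0,3] = 0.1321

Form M = I − A:
  [  0.95   -0.01   -0.13   -0.09   -0.02   -0.10]
  [ -0.03    0.87   -0.05   -0.07   -0.06   -0.02]
  [ -0.04   -0.06    0.95   -0.09   -0.01   -0.04]
  [ -0.05   -0.06   -0.13    0.91   -0.09   -0.01]
  [ -0.12   -0.03   -0.01   -0.02    0.96   -0.13]
  [ -0.13   -0.08   -0.05   -0.01   -0.10    0.95]
Leontief inverse L = M⁻¹:
  [  1.0935    0.0480    0.1778    0.1321    0.0538    0.1324]
  [  0.0645    1.1713    0.0887    0.1078    0.0907    0.0487]
  [  0.0681    0.0911    1.0871    0.1227    0.0363    0.0611]
  [  0.0924    0.1003    0.1772    1.1365    0.1216    0.0479]
  [  0.1653    0.0616    0.0531    0.0517    1.0719    0.1682]
  [  0.1770    0.1175    0.0965    0.0510    0.1310    1.0963]
Total output x = L · d:
  x_0 = 1.0935·30 + 0.0480·18 + 0.1778·54 + 0.1321·67 + 0.0538·78 + 0.1324·52 = 63.1930
  x_1 = 0.0645·30 + 1.1713·18 + 0.0887·54 + 0.1078·67 + 0.0907·78 + 0.0487·52 = 44.6387
  x_2 = 0.0681·30 + 0.0911·18 + 1.0871·54 + 0.1227·67 + 0.0363·78 + 0.0611·52 = 76.6193
  x_3 = 0.0924·30 + 0.1003·18 + 0.1772·54 + 1.1365·67 + 0.1216·78 + 0.0479·52 = 102.2624
  x_4 = 0.1653·30 + 0.0616·18 + 0.0531·54 + 0.0517·67 + 1.0719·78 + 0.1682·52 = 104.7500
  x_5 = 0.1770·30 + 0.1175·18 + 0.0965·54 + 0.0510·67 + 0.1310·78 + 1.0963·52 = 83.2787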